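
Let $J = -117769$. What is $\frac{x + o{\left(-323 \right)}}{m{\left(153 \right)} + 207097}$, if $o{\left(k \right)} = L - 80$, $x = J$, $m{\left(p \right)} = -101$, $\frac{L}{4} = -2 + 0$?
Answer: $- \frac{117857}{206996} \approx -0.56937$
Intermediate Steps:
$L = -8$ ($L = 4 \left(-2 + 0\right) = 4 \left(-2\right) = -8$)
$x = -117769$
$o{\left(k \right)} = -88$ ($o{\left(k \right)} = -8 - 80 = -88$)
$\frac{x + o{\left(-323 \right)}}{m{\left(153 \right)} + 207097} = \frac{-117769 - 88}{-101 + 207097} = - \frac{117857}{206996}$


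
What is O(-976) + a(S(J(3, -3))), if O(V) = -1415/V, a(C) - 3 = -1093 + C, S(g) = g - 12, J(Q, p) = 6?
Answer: -1068281/976 ≈ -1094.6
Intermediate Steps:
S(g) = -12 + g
a(C) = -1090 + C (a(C) = 3 + (-1093 + C) = -1090 + C)
O(-976) + a(S(J(3, -3))) = -1415/(-976) + (-1090 + (-12 + 6)) = -1415*(-1/976) + (-1090 - 6) = 1415/976 - 1096 = -1068281/976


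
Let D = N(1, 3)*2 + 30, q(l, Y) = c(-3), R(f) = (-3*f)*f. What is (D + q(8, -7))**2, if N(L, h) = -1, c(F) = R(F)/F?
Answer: 1369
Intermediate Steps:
R(f) = -3*f**2
c(F) = -3*F (c(F) = (-3*F**2)/F = -3*F)
q(l, Y) = 9 (q(l, Y) = -3*(-3) = 9)
D = 28 (D = -1*2 + 30 = -2 + 30 = 28)
(D + q(8, -7))**2 = (28 + 9)**2 = 37**2 = 1369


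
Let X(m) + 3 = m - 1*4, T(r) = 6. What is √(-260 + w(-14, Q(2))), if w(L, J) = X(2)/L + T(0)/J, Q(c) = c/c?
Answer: I*√49714/14 ≈ 15.926*I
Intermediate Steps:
X(m) = -7 + m (X(m) = -3 + (m - 1*4) = -3 + (m - 4) = -3 + (-4 + m) = -7 + m)
Q(c) = 1
w(L, J) = -5/L + 6/J (w(L, J) = (-7 + 2)/L + 6/J = -5/L + 6/J)
√(-260 + w(-14, Q(2))) = √(-260 + (-5/(-14) + 6/1)) = √(-260 + (-5*(-1/14) + 6*1)) = √(-260 + (5/14 + 6)) = √(-260 + 89/14) = √(-3551/14) = I*√49714/14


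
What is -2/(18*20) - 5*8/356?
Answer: -1889/16020 ≈ -0.11792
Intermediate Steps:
-2/(18*20) - 5*8/356 = -2/360 - 40*1/356 = -2*1/360 - 10/89 = -1/180 - 10/89 = -1889/16020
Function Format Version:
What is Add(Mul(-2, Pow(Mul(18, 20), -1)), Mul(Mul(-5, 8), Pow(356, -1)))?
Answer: Rational(-1889, 16020) ≈ -0.11792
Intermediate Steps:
Add(Mul(-2, Pow(Mul(18, 20), -1)), Mul(Mul(-5, 8), Pow(356, -1))) = Add(Mul(-2, Pow(360, -1)), Mul(-40, Rational(1, 356))) = Add(Mul(-2, Rational(1, 360)), Rational(-10, 89)) = Add(Rational(-1, 180), Rational(-10, 89)) = Rational(-1889, 16020)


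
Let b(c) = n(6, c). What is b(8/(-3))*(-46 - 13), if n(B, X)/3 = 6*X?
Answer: 2832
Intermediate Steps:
n(B, X) = 18*X (n(B, X) = 3*(6*X) = 18*X)
b(c) = 18*c
b(8/(-3))*(-46 - 13) = (18*(8/(-3)))*(-46 - 13) = (18*(8*(-⅓)))*(-59) = (18*(-8/3))*(-59) = -48*(-59) = 2832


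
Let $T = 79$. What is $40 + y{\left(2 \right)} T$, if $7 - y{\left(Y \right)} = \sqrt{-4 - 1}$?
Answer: $593 - 79 i \sqrt{5} \approx 593.0 - 176.65 i$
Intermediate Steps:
$y{\left(Y \right)} = 7 - i \sqrt{5}$ ($y{\left(Y \right)} = 7 - \sqrt{-4 - 1} = 7 - \sqrt{-5} = 7 - i \sqrt{5}$)
$40 + y{\left(2 \right)} T = 40 + \left(7 - i \sqrt{5}\right) 79 = 40 + \left(553 - 79 i \sqrt{5}\right) = 593 - 79 i \sqrt{5}$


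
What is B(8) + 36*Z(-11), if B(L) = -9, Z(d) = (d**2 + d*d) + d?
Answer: 8307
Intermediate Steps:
Z(d) = d + 2*d**2 (Z(d) = (d**2 + d**2) + d = 2*d**2 + d = d + 2*d**2)
B(8) + 36*Z(-11) = -9 + 36*(-11*(1 + 2*(-11))) = -9 + 36*(-11*(1 - 22)) = -9 + 36*(-11*(-21)) = -9 + 36*231 = -9 + 8316 = 8307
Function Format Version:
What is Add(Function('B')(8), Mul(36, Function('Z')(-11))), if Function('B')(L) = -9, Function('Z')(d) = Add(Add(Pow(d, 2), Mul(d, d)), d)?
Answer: 8307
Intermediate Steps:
Function('Z')(d) = Add(d, Mul(2, Pow(d, 2))) (Function('Z')(d) = Add(Add(Pow(d, 2), Pow(d, 2)), d) = Add(Mul(2, Pow(d, 2)), d) = Add(d, Mul(2, Pow(d, 2))))
Add(Function('B')(8), Mul(36, Function('Z')(-11))) = Add(-9, Mul(36, Mul(-11, Add(1, Mul(2, -11))))) = Add(-9, Mul(36, Mul(-11, Add(1, -22)))) = Add(-9, Mul(36, Mul(-11, -21))) = Add(-9, Mul(36, 231)) = Add(-9, 8316) = 8307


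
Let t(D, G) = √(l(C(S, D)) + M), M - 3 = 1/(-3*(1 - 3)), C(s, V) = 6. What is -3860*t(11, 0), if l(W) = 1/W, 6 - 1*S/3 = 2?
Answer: -3860*√30/3 ≈ -7047.4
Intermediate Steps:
S = 12 (S = 18 - 3*2 = 18 - 6 = 12)
l(W) = 1/W
M = 19/6 (M = 3 + 1/(-3*(1 - 3)) = 3 + 1/(-3*(-2)) = 3 + 1/6 = 3 + ⅙ = 19/6 ≈ 3.1667)
t(D, G) = √30/3 (t(D, G) = √(1/6 + 19/6) = √(⅙ + 19/6) = √(10/3) = √30/3)
-3860*t(11, 0) = -3860*√30/3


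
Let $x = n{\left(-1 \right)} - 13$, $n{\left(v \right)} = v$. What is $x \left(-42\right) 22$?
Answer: $12936$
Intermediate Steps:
$x = -14$ ($x = -1 - 13 = -14$)
$x \left(-42\right) 22 = \left(-14\right) \left(-42\right) 22 = 588 \cdot 22 = 12936$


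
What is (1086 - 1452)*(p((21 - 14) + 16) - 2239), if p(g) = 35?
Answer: 806664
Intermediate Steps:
(1086 - 1452)*(p((21 - 14) + 16) - 2239) = (1086 - 1452)*(35 - 2239) = -366*(-2204) = 806664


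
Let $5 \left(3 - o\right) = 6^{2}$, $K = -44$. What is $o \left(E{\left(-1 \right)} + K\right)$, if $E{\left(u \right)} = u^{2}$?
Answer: $\frac{903}{5} \approx 180.6$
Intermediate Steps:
$o = - \frac{21}{5}$ ($o = 3 - \frac{6^{2}}{5} = 3 - \frac{36}{5} = - \frac{21}{5} \approx -4.2$)
$o \left(E{\left(-1 \right)} + K\right) = - \frac{21 \left(\left(-1\right)^{2} - 44\right)}{5} = - \frac{21 \left(1 - 44\right)}{5} = \left(- \frac{21}{5}\right) \left(-43\right) = \frac{903}{5}$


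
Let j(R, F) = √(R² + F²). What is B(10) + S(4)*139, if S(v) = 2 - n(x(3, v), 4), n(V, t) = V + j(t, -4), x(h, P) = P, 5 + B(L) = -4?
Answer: -287 - 556*√2 ≈ -1073.3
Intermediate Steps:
B(L) = -9 (B(L) = -5 - 4 = -9)
j(R, F) = √(F² + R²)
n(V, t) = V + √(16 + t²) (n(V, t) = V + √((-4)² + t²) = V + √(16 + t²))
S(v) = 2 - v - 4*√2 (S(v) = 2 - (v + √(16 + 4²)) = 2 - (v + √(16 + 16)) = 2 - (v + √32) = 2 - (v + 4*√2) = 2 + (-v - 4*√2) = 2 - v - 4*√2)
B(10) + S(4)*139 = -9 + (2 - 1*4 - 4*√2)*139 = -9 + (2 - 4 - 4*√2)*139 = -9 + (-2 - 4*√2)*139 = -9 + (-278 - 556*√2) = -287 - 556*√2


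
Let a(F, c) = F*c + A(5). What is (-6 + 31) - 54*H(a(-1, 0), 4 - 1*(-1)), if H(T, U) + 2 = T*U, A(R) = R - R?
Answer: 133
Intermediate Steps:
A(R) = 0
a(F, c) = F*c (a(F, c) = F*c + 0 = F*c)
H(T, U) = -2 + T*U
(-6 + 31) - 54*H(a(-1, 0), 4 - 1*(-1)) = (-6 + 31) - 54*(-2 + (-1*0)*(4 - 1*(-1))) = 25 - 54*(-2 + 0*(4 + 1)) = 25 - 54*(-2 + 0*5) = 25 - 54*(-2 + 0) = 25 - 54*(-2) = 25 + 108 = 133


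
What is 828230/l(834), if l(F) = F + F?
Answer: 414115/834 ≈ 496.54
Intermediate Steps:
l(F) = 2*F
828230/l(834) = 828230/((2*834)) = 828230/1668 = 828230*(1/1668) = 414115/834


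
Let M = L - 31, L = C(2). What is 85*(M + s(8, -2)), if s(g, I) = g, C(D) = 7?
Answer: -1360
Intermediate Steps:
L = 7
M = -24 (M = 7 - 31 = -24)
85*(M + s(8, -2)) = 85*(-24 + 8) = 85*(-16) = -1360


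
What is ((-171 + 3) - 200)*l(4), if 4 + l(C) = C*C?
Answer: -4416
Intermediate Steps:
l(C) = -4 + C² (l(C) = -4 + C*C = -4 + C²)
((-171 + 3) - 200)*l(4) = ((-171 + 3) - 200)*(-4 + 4²) = (-168 - 200)*(-4 + 16) = -368*12 = -4416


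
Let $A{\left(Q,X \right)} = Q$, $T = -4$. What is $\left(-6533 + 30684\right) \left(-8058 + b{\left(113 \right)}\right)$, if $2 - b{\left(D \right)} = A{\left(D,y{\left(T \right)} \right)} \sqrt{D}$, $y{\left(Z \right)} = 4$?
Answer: $-194560456 - 2729063 \sqrt{113} \approx -2.2357 \cdot 10^{8}$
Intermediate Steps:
$b{\left(D \right)} = 2 - D^{\frac{3}{2}}$ ($b{\left(D \right)} = 2 - D \sqrt{D} = 2 - D^{\frac{3}{2}}$)
$\left(-6533 + 30684\right) \left(-8058 + b{\left(113 \right)}\right) = \left(-6533 + 30684\right) \left(-8058 + \left(2 - 113^{\frac{3}{2}}\right)\right) = 24151 \left(-8058 + \left(2 - 113 \sqrt{113}\right)\right) = 24151 \left(-8056 - 113 \sqrt{113}\right) = -194560456 - 2729063 \sqrt{113}$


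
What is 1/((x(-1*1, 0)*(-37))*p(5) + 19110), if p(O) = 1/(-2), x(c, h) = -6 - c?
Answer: 2/38035 ≈ 5.2583e-5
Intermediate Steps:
p(O) = -½
1/((x(-1*1, 0)*(-37))*p(5) + 19110) = 1/(((-6 - (-1))*(-37))*(-½) + 19110) = 1/(((-6 - 1*(-1))*(-37))*(-½) + 19110) = 1/(((-6 + 1)*(-37))*(-½) + 19110) = 1/(-5*(-37)*(-½) + 19110) = 1/(185*(-½) + 19110) = 1/(-185/2 + 19110) = 1/(38035/2) = 2/38035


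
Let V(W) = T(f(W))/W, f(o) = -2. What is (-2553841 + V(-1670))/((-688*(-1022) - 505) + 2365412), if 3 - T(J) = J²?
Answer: -4264914469/5123631810 ≈ -0.83240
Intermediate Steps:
T(J) = 3 - J²
V(W) = -1/W (V(W) = (3 - 1*(-2)²)/W = (3 - 1*4)/W = (3 - 4)/W = -1/W)
(-2553841 + V(-1670))/((-688*(-1022) - 505) + 2365412) = (-2553841 - 1/(-1670))/((-688*(-1022) - 505) + 2365412) = (-2553841 - 1*(-1/1670))/((703136 - 505) + 2365412) = (-2553841 + 1/1670)/(702631 + 2365412) = -4264914469/1670/3068043 = -4264914469/1670*1/3068043 = -4264914469/5123631810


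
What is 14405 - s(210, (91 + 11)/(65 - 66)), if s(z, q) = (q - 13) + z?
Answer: 14310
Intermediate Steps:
s(z, q) = -13 + q + z (s(z, q) = (-13 + q) + z = -13 + q + z)
14405 - s(210, (91 + 11)/(65 - 66)) = 14405 - (-13 + (91 + 11)/(65 - 66) + 210) = 14405 - (-13 + 102/(-1) + 210) = 14405 - (-13 + 102*(-1) + 210) = 14405 - (-13 - 102 + 210) = 14405 - 1*95 = 14405 - 95 = 14310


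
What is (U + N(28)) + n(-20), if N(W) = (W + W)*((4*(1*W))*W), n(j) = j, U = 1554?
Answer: 177150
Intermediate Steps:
N(W) = 8*W³ (N(W) = (2*W)*((4*W)*W) = (2*W)*(4*W²) = 8*W³)
(U + N(28)) + n(-20) = (1554 + 8*28³) - 20 = (1554 + 8*21952) - 20 = (1554 + 175616) - 20 = 177170 - 20 = 177150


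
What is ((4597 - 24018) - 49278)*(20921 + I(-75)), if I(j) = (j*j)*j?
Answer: 27545138846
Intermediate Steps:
I(j) = j³ (I(j) = j²*j = j³)
((4597 - 24018) - 49278)*(20921 + I(-75)) = ((4597 - 24018) - 49278)*(20921 + (-75)³) = (-19421 - 49278)*(20921 - 421875) = -68699*(-400954) = 27545138846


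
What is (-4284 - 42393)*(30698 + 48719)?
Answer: -3706947309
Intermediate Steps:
(-4284 - 42393)*(30698 + 48719) = -46677*79417 = -3706947309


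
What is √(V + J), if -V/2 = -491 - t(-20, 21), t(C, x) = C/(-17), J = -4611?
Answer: I*√1048101/17 ≈ 60.222*I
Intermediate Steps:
t(C, x) = -C/17 (t(C, x) = C*(-1/17) = -C/17)
V = 16734/17 (V = -2*(-491 - (-1)*(-20)/17) = -2*(-491 - 1*20/17) = -2*(-491 - 20/17) = -2*(-8367/17) = 16734/17 ≈ 984.35)
√(V + J) = √(16734/17 - 4611) = √(-61653/17) = I*√1048101/17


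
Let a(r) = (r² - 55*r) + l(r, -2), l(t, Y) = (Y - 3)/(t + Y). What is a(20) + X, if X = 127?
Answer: -10319/18 ≈ -573.28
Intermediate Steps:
l(t, Y) = (-3 + Y)/(Y + t)
a(r) = r² - 55*r - 5/(-2 + r) (a(r) = (r² - 55*r) + (-3 - 2)/(-2 + r) = (r² - 55*r) - 5/(-2 + r) = r² - 55*r - 5/(-2 + r))
a(20) + X = (-5 + 20*(-55 + 20)*(-2 + 20))/(-2 + 20) + 127 = (-5 + 20*(-35)*18)/18 + 127 = (-5 - 12600)/18 + 127 = (1/18)*(-12605) + 127 = -12605/18 + 127 = -10319/18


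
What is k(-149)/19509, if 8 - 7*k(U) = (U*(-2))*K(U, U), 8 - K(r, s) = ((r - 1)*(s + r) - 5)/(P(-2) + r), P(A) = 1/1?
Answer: -6835379/10105662 ≈ -0.67639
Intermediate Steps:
P(A) = 1
K(r, s) = 8 - (-5 + (-1 + r)*(r + s))/(1 + r) (K(r, s) = 8 - ((r - 1)*(s + r) - 5)/(1 + r) = 8 - ((-1 + r)*(r + s) - 5)/(1 + r) = 8 - (-5 + (-1 + r)*(r + s))/(1 + r))
k(U) = 8/7 + 2*U*(13 - 2*U² + 10*U)/(7*(1 + U)) (k(U) = 8/7 - U*(-2)*(13 + U - U² + 9*U - U*U)/(1 + U)/7 = 8/7 - (-2*U)*(13 + U - U² + 9*U - U²)/(1 + U)/7 = 8/7 - (-2*U)*(13 - 2*U² + 10*U)/(1 + U)/7 = 8/7 - (-2)*U*(13 - 2*U² + 10*U)/(7*(1 + U)) = 8/7 + 2*U*(13 - 2*U² + 10*U)/(7*(1 + U)))
k(-149)/19509 = (2*(4 - 2*(-149)³ + 10*(-149)² + 17*(-149))/(7*(1 - 149)))/19509 = ((2/7)*(4 - 2*(-3307949) + 10*22201 - 2533)/(-148))*(1/19509) = ((2/7)*(-1/148)*(4 + 6615898 + 222010 - 2533))*(1/19509) = ((2/7)*(-1/148)*6835379)*(1/19509) = -6835379/518*1/19509 = -6835379/10105662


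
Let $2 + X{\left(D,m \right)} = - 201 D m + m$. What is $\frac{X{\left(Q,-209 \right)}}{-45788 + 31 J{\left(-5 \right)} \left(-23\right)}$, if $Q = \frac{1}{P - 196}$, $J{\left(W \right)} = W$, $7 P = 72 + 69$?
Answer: $\frac{553804}{51976513} \approx 0.010655$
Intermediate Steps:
$P = \frac{141}{7}$ ($P = \frac{72 + 69}{7} = \frac{1}{7} \cdot 141 = \frac{141}{7} \approx 20.143$)
$Q = - \frac{7}{1231}$ ($Q = \frac{1}{\frac{141}{7} - 196} = \frac{1}{- \frac{1231}{7}} = - \frac{7}{1231} \approx -0.0056864$)
$X{\left(D,m \right)} = -2 + m - 201 D m$ ($X{\left(D,m \right)} = -2 + \left(- 201 D m + m\right) = -2 - \left(- m + 201 D m\right) = -2 + m - 201 D m$)
$\frac{X{\left(Q,-209 \right)}}{-45788 + 31 J{\left(-5 \right)} \left(-23\right)} = \frac{-2 - 209 - \left(- \frac{1407}{1231}\right) \left(-209\right)}{-45788 + 31 \left(-5\right) \left(-23\right)} = \frac{-2 - 209 - \frac{294063}{1231}}{-45788 - -3565} = - \frac{553804}{1231 \left(-45788 + 3565\right)} = - \frac{553804}{1231 \left(-42223\right)} = \left(- \frac{553804}{1231}\right) \left(- \frac{1}{42223}\right) = \frac{553804}{51976513}$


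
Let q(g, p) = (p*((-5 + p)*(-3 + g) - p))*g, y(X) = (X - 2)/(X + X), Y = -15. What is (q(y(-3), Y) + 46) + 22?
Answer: -3967/6 ≈ -661.17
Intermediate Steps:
y(X) = (-2 + X)/(2*X) (y(X) = (-2 + X)/((2*X)) = (-2 + X)*(1/(2*X)) = (-2 + X)/(2*X))
q(g, p) = g*p*(-p + (-5 + p)*(-3 + g)) (q(g, p) = (p*(-p + (-5 + p)*(-3 + g)))*g = g*p*(-p + (-5 + p)*(-3 + g)))
(q(y(-3), Y) + 46) + 22 = (((½)*(-2 - 3)/(-3))*(-15)*(15 - 5*(-2 - 3)/(2*(-3)) - 4*(-15) + ((½)*(-2 - 3)/(-3))*(-15)) + 46) + 22 = (((½)*(-⅓)*(-5))*(-15)*(15 - 5*(-1)*(-5)/(2*3) + 60 + ((½)*(-⅓)*(-5))*(-15)) + 46) + 22 = ((⅚)*(-15)*(15 - 5*⅚ + 60 + (⅚)*(-15)) + 46) + 22 = ((⅚)*(-15)*(15 - 25/6 + 60 - 25/2) + 46) + 22 = ((⅚)*(-15)*(175/3) + 46) + 22 = (-4375/6 + 46) + 22 = -4099/6 + 22 = -3967/6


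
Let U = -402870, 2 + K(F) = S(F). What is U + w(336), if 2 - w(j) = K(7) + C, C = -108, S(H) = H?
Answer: -402765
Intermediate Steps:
K(F) = -2 + F
w(j) = 105 (w(j) = 2 - ((-2 + 7) - 108) = 2 - (5 - 108) = 2 - 1*(-103) = 2 + 103 = 105)
U + w(336) = -402870 + 105 = -402765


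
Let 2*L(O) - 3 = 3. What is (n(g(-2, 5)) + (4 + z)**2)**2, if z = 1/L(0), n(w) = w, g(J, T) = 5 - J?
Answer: 53824/81 ≈ 664.49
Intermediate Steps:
L(O) = 3 (L(O) = 3/2 + (1/2)*3 = 3/2 + 3/2 = 3)
z = 1/3 ≈ 0.33333
(n(g(-2, 5)) + (4 + z)**2)**2 = ((5 - 1*(-2)) + (4 + 1/3)**2)**2 = ((5 + 2) + (13/3)**2)**2 = (7 + 169/9)**2 = (232/9)**2 = 53824/81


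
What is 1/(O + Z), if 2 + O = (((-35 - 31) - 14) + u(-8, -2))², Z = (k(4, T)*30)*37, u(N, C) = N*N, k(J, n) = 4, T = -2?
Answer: 1/4694 ≈ 0.00021304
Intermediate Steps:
u(N, C) = N²
Z = 4440 (Z = (4*30)*37 = 120*37 = 4440)
O = 254 (O = -2 + (((-35 - 31) - 14) + (-8)²)² = -2 + ((-66 - 14) + 64)² = -2 + (-80 + 64)² = -2 + (-16)² = -2 + 256 = 254)
1/(O + Z) = 1/(254 + 4440) = 1/4694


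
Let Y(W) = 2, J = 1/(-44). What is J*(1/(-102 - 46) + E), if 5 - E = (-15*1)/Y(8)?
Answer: -1849/6512 ≈ -0.28394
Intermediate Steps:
J = -1/44 ≈ -0.022727
E = 25/2 (E = 5 - (-15*1)/2 = 5 - (-15)/2 = 5 - 1*(-15/2) = 5 + 15/2 = 25/2 ≈ 12.500)
J*(1/(-102 - 46) + E) = -(1/(-102 - 46) + 25/2)/44 = -(1/(-148) + 25/2)/44 = -(-1/148 + 25/2)/44 = -1/44*1849/148 = -1849/6512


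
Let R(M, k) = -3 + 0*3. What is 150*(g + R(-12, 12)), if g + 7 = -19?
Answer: -4350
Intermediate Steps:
g = -26 (g = -7 - 19 = -26)
R(M, k) = -3 (R(M, k) = -3 + 0 = -3)
150*(g + R(-12, 12)) = 150*(-26 - 3) = 150*(-29) = -4350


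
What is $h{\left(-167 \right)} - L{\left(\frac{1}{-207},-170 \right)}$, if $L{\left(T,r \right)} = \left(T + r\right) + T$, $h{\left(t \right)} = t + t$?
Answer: $- \frac{33946}{207} \approx -163.99$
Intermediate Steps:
$h{\left(t \right)} = 2 t$
$L{\left(T,r \right)} = r + 2 T$
$h{\left(-167 \right)} - L{\left(\frac{1}{-207},-170 \right)} = 2 \left(-167\right) - \left(-170 + \frac{2}{-207}\right) = -334 - \left(-170 + 2 \left(- \frac{1}{207}\right)\right) = -334 - \left(-170 - \frac{2}{207}\right) = -334 - - \frac{35192}{207} = -334 + \frac{35192}{207} = - \frac{33946}{207}$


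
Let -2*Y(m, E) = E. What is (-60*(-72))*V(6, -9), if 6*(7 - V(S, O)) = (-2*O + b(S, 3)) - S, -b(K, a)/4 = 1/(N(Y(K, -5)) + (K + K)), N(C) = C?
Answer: 632160/29 ≈ 21799.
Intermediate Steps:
Y(m, E) = -E/2
b(K, a) = -4/(5/2 + 2*K) (b(K, a) = -4/(-1/2*(-5) + (K + K)) = -4/(5/2 + 2*K))
V(S, O) = 7 + O/3 + S/6 + 4/(3*(5 + 4*S)) (V(S, O) = 7 - ((-2*O - 8/(5 + 4*S)) - S)/6 = 7 - ((-8/(5 + 4*S) - 2*O) - S)/6 = 7 - (-S - 8/(5 + 4*S) - 2*O)/6 = 7 + (O/3 + S/6 + 4/(3*(5 + 4*S))) = 7 + O/3 + S/6 + 4/(3*(5 + 4*S)))
(-60*(-72))*V(6, -9) = (-60*(-72))*((8 + (5 + 4*6)*(42 + 6 + 2*(-9)))/(6*(5 + 4*6))) = 4320*((8 + (5 + 24)*(42 + 6 - 18))/(6*(5 + 24))) = 4320*((1/6)*(8 + 29*30)/29) = 4320*((1/6)*(1/29)*(8 + 870)) = 4320*((1/6)*(1/29)*878) = 4320*(439/87) = 632160/29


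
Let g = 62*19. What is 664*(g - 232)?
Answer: 628144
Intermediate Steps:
g = 1178
664*(g - 232) = 664*(1178 - 232) = 664*946 = 628144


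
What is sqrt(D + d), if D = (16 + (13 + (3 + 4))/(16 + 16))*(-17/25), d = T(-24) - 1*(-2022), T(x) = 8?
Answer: sqrt(807478)/20 ≈ 44.930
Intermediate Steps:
d = 2030 (d = 8 - 1*(-2022) = 8 + 2022 = 2030)
D = -2261/200 (D = (16 + (13 + 7)/32)*(-17*1/25) = (16 + 20*(1/32))*(-17/25) = (16 + 5/8)*(-17/25) = (133/8)*(-17/25) = -2261/200 ≈ -11.305)
sqrt(D + d) = sqrt(-2261/200 + 2030) = sqrt(403739/200) = sqrt(807478)/20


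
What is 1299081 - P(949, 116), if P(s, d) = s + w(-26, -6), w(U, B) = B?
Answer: 1298138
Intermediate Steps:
P(s, d) = -6 + s (P(s, d) = s - 6 = -6 + s)
1299081 - P(949, 116) = 1299081 - (-6 + 949) = 1299081 - 1*943 = 1299081 - 943 = 1298138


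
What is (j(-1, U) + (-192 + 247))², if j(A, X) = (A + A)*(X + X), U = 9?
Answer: 361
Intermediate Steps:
j(A, X) = 4*A*X (j(A, X) = (2*A)*(2*X) = 4*A*X)
(j(-1, U) + (-192 + 247))² = (4*(-1)*9 + (-192 + 247))² = (-36 + 55)² = 19² = 361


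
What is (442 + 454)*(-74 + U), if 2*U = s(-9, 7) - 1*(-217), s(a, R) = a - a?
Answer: 30912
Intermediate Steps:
s(a, R) = 0
U = 217/2 (U = (0 - 1*(-217))/2 = (0 + 217)/2 = (½)*217 = 217/2 ≈ 108.50)
(442 + 454)*(-74 + U) = (442 + 454)*(-74 + 217/2) = 896*(69/2) = 30912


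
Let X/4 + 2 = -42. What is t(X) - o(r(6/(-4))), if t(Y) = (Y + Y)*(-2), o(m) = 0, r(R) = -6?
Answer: 704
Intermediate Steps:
X = -176 (X = -8 + 4*(-42) = -8 - 168 = -176)
t(Y) = -4*Y (t(Y) = (2*Y)*(-2) = -4*Y)
t(X) - o(r(6/(-4))) = -4*(-176) - 1*0 = 704 + 0 = 704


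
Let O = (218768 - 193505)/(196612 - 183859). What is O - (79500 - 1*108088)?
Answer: 40512003/1417 ≈ 28590.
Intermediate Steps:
O = 2807/1417 (O = 25263/12753 = 25263*(1/12753) = 2807/1417 ≈ 1.9809)
O - (79500 - 1*108088) = 2807/1417 - (79500 - 1*108088) = 2807/1417 - (79500 - 108088) = 2807/1417 - 1*(-28588) = 2807/1417 + 28588 = 40512003/1417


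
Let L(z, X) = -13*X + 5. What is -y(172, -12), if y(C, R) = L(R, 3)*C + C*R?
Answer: 7912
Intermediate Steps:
L(z, X) = 5 - 13*X
y(C, R) = -34*C + C*R (y(C, R) = (5 - 13*3)*C + C*R = (5 - 39)*C + C*R = -34*C + C*R)
-y(172, -12) = -172*(-34 - 12) = -172*(-46) = -1*(-7912) = 7912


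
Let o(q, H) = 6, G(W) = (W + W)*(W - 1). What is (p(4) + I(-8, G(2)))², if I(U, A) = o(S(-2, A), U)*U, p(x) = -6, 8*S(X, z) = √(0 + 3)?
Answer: 2916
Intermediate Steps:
S(X, z) = √3/8 (S(X, z) = √(0 + 3)/8 = √3/8)
G(W) = 2*W*(-1 + W) (G(W) = (2*W)*(-1 + W) = 2*W*(-1 + W))
I(U, A) = 6*U
(p(4) + I(-8, G(2)))² = (-6 + 6*(-8))² = (-6 - 48)² = (-54)² = 2916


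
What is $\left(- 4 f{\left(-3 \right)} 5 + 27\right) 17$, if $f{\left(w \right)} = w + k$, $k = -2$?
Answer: $2159$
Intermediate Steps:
$f{\left(w \right)} = -2 + w$ ($f{\left(w \right)} = w - 2 = -2 + w$)
$\left(- 4 f{\left(-3 \right)} 5 + 27\right) 17 = \left(- 4 \left(-2 - 3\right) 5 + 27\right) 17 = \left(\left(-4\right) \left(-5\right) 5 + 27\right) 17 = \left(20 \cdot 5 + 27\right) 17 = \left(100 + 27\right) 17 = 127 \cdot 17 = 2159$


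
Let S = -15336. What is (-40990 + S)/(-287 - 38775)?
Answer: 28163/19531 ≈ 1.4420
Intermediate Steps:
(-40990 + S)/(-287 - 38775) = (-40990 - 15336)/(-287 - 38775) = -56326/(-39062) = -56326*(-1/39062) = 28163/19531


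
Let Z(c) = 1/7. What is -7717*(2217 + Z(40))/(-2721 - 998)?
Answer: 119767840/26033 ≈ 4600.6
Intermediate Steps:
Z(c) = 1/7
-7717*(2217 + Z(40))/(-2721 - 998) = -7717*(2217 + 1/7)/(-2721 - 998) = -7717/((-3719/15520/7)) = -7717/((-3719*7/15520)) = -7717/(-26033/15520) = -7717*(-15520/26033) = 119767840/26033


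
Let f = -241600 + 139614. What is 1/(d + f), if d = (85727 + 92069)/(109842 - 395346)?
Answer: -71376/7279397185 ≈ -9.8052e-6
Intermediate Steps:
f = -101986
d = -44449/71376 (d = 177796/(-285504) = 177796*(-1/285504) = -44449/71376 ≈ -0.62274)
1/(d + f) = 1/(-44449/71376 - 101986) = 1/(-7279397185/71376) = -71376/7279397185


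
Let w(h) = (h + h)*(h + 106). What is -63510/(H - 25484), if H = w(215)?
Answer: -31755/56273 ≈ -0.56430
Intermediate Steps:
w(h) = 2*h*(106 + h) (w(h) = (2*h)*(106 + h) = 2*h*(106 + h))
H = 138030 (H = 2*215*(106 + 215) = 2*215*321 = 138030)
-63510/(H - 25484) = -63510/(138030 - 25484) = -63510/112546 = -63510*1/112546 = -31755/56273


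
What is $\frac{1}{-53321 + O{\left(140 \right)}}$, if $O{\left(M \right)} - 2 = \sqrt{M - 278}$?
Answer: $- \frac{17773}{947638633} - \frac{i \sqrt{138}}{2842915899} \approx -1.8755 \cdot 10^{-5} - 4.1321 \cdot 10^{-9} i$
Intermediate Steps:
$O{\left(M \right)} = 2 + \sqrt{-278 + M}$ ($O{\left(M \right)} = 2 + \sqrt{M - 278} = 2 + \sqrt{-278 + M}$)
$\frac{1}{-53321 + O{\left(140 \right)}} = \frac{1}{-53321 + \left(2 + \sqrt{-278 + 140}\right)} = \frac{1}{-53321 + \left(2 + \sqrt{-138}\right)} = \frac{1}{-53321 + \left(2 + i \sqrt{138}\right)} = \frac{1}{-53319 + i \sqrt{138}}$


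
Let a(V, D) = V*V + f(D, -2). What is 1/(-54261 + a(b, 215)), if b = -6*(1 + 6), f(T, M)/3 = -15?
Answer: -1/52542 ≈ -1.9032e-5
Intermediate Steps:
f(T, M) = -45 (f(T, M) = 3*(-15) = -45)
b = -42 (b = -6*7 = -42)
a(V, D) = -45 + V² (a(V, D) = V*V - 45 = V² - 45 = -45 + V²)
1/(-54261 + a(b, 215)) = 1/(-54261 + (-45 + (-42)²)) = 1/(-54261 + (-45 + 1764)) = 1/(-54261 + 1719) = 1/(-52542) = -1/52542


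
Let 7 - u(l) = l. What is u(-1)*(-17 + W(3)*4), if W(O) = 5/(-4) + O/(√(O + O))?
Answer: -176 + 16*√6 ≈ -136.81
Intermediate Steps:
u(l) = 7 - l
W(O) = -5/4 + √2*√O/2 (W(O) = 5*(-¼) + O/(√(2*O)) = -5/4 + O/((√2*√O)) = -5/4 + O*(√2/(2*√O)) = -5/4 + √2*√O/2)
u(-1)*(-17 + W(3)*4) = (7 - 1*(-1))*(-17 + (-5/4 + √2*√3/2)*4) = (7 + 1)*(-17 + (-5/4 + √6/2)*4) = 8*(-17 + (-5 + 2*√6)) = 8*(-22 + 2*√6) = -176 + 16*√6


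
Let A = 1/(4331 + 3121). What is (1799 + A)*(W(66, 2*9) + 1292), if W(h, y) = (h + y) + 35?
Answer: 18916076239/7452 ≈ 2.5384e+6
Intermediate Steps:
W(h, y) = 35 + h + y
A = 1/7452 ≈ 0.00013419
(1799 + A)*(W(66, 2*9) + 1292) = (1799 + 1/7452)*((35 + 66 + 2*9) + 1292) = 13406149*((35 + 66 + 18) + 1292)/7452 = 13406149*(119 + 1292)/7452 = (13406149/7452)*1411 = 18916076239/7452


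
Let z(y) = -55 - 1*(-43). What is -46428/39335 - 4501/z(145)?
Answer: 176489699/472020 ≈ 373.90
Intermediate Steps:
z(y) = -12 (z(y) = -55 + 43 = -12)
-46428/39335 - 4501/z(145) = -46428/39335 - 4501/(-12) = -46428*1/39335 - 4501*(-1/12) = -46428/39335 + 4501/12 = 176489699/472020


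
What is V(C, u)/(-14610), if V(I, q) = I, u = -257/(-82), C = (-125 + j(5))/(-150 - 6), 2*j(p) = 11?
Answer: -239/4558320 ≈ -5.2432e-5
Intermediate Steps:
j(p) = 11/2 (j(p) = (½)*11 = 11/2)
C = 239/312 (C = (-125 + 11/2)/(-150 - 6) = -239/2/(-156) = -239/2*(-1/156) = 239/312 ≈ 0.76603)
u = 257/82 (u = -257*(-1/82) = 257/82 ≈ 3.1341)
V(C, u)/(-14610) = (239/312)/(-14610) = (239/312)*(-1/14610) = -239/4558320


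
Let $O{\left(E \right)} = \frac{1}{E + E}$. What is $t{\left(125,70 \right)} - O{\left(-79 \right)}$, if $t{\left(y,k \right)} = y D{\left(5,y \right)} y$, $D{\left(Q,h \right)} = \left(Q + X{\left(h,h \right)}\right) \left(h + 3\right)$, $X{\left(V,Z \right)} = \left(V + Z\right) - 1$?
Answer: $\frac{80264000001}{158} \approx 5.08 \cdot 10^{8}$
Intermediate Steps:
$O{\left(E \right)} = \frac{1}{2 E}$
$X{\left(V,Z \right)} = -1 + V + Z$
$D{\left(Q,h \right)} = \left(3 + h\right) \left(-1 + Q + 2 h\right)$ ($D{\left(Q,h \right)} = \left(Q + \left(-1 + h + h\right)\right) \left(h + 3\right) = \left(Q + \left(-1 + 2 h\right)\right) \left(3 + h\right) = \left(-1 + Q + 2 h\right) \left(3 + h\right) = \left(3 + h\right) \left(-1 + Q + 2 h\right)$)
$t{\left(y,k \right)} = y^{2} \left(12 + 2 y^{2} + 10 y\right)$ ($t{\left(y,k \right)} = y \left(-3 + 2 y^{2} + 3 \cdot 5 + 5 y + 5 y\right) y = y \left(-3 + 2 y^{2} + 15 + 5 y + 5 y\right) y = y \left(12 + 2 y^{2} + 10 y\right) y = y^{2} \left(12 + 2 y^{2} + 10 y\right)$)
$t{\left(125,70 \right)} - O{\left(-79 \right)} = 2 \cdot 125^{2} \left(6 + 125^{2} + 5 \cdot 125\right) - \frac{1}{2 \left(-79\right)} = 2 \cdot 15625 \left(6 + 15625 + 625\right) - \frac{1}{2} \left(- \frac{1}{79}\right) = 2 \cdot 15625 \cdot 16256 - - \frac{1}{158} = 508000000 + \frac{1}{158} = \frac{80264000001}{158}$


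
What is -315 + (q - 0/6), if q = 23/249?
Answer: -78412/249 ≈ -314.91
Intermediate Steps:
q = 23/249 (q = 23*(1/249) = 23/249 ≈ 0.092369)
-315 + (q - 0/6) = -315 + (23/249 - 0/6) = -315 + (23/249 - 52*0) = -315 + (23/249 + 0) = -315 + 23/249 = -78412/249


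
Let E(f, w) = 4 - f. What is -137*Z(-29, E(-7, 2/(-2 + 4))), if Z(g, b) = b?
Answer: -1507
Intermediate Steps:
-137*Z(-29, E(-7, 2/(-2 + 4))) = -137*(4 - 1*(-7)) = -137*(4 + 7) = -137*11 = -1507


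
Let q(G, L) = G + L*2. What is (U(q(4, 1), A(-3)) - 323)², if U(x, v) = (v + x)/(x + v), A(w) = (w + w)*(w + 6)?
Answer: 103684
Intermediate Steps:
A(w) = 2*w*(6 + w) (A(w) = (2*w)*(6 + w) = 2*w*(6 + w))
q(G, L) = G + 2*L
U(x, v) = 1 (U(x, v) = (v + x)/(v + x) = 1)
(U(q(4, 1), A(-3)) - 323)² = (1 - 323)² = (-322)² = 103684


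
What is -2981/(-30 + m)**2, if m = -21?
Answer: -2981/2601 ≈ -1.1461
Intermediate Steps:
-2981/(-30 + m)**2 = -2981/(-30 - 21)**2 = -2981/((-51)**2) = -2981/2601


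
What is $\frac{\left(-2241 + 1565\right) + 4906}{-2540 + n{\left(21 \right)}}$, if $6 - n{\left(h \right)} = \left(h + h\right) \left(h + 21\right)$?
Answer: $- \frac{2115}{2149} \approx -0.98418$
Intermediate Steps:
$n{\left(h \right)} = 6 - 2 h \left(21 + h\right)$ ($n{\left(h \right)} = 6 - \left(h + h\right) \left(h + 21\right) = 6 - 2 h \left(21 + h\right)$)
$\frac{\left(-2241 + 1565\right) + 4906}{-2540 + n{\left(21 \right)}} = \frac{\left(-2241 + 1565\right) + 4906}{-2540 - \left(876 + 882\right)} = \frac{-676 + 4906}{-2540 - 1758} = \frac{4230}{-2540 - 1758} = \frac{4230}{-4298} = 4230 \left(- \frac{1}{4298}\right) = - \frac{2115}{2149}$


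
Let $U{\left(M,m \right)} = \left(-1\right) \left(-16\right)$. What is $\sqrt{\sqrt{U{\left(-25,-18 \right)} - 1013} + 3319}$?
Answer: $\sqrt{3319 + i \sqrt{997}} \approx 57.611 + 0.274 i$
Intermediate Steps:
$U{\left(M,m \right)} = 16$
$\sqrt{\sqrt{U{\left(-25,-18 \right)} - 1013} + 3319} = \sqrt{\sqrt{16 - 1013} + 3319} = \sqrt{\sqrt{-997} + 3319} = \sqrt{i \sqrt{997} + 3319} = \sqrt{3319 + i \sqrt{997}}$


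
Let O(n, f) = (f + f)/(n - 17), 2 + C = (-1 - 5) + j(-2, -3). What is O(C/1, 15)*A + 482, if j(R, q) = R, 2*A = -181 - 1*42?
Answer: 5453/9 ≈ 605.89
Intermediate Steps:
A = -223/2 (A = (-181 - 1*42)/2 = (-181 - 42)/2 = (½)*(-223) = -223/2 ≈ -111.50)
C = -10 (C = -2 + ((-1 - 5) - 2) = -2 + (-6 - 2) = -2 - 8 = -10)
O(n, f) = 2*f/(-17 + n) (O(n, f) = (2*f)/(-17 + n) = 2*f/(-17 + n))
O(C/1, 15)*A + 482 = (2*15/(-17 - 10/1))*(-223/2) + 482 = (2*15/(-17 - 10*1))*(-223/2) + 482 = (2*15/(-17 - 10))*(-223/2) + 482 = (2*15/(-27))*(-223/2) + 482 = (2*15*(-1/27))*(-223/2) + 482 = -10/9*(-223/2) + 482 = 1115/9 + 482 = 5453/9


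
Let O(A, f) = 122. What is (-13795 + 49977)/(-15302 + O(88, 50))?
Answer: -18091/7590 ≈ -2.3835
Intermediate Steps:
(-13795 + 49977)/(-15302 + O(88, 50)) = (-13795 + 49977)/(-15302 + 122) = 36182/(-15180) = 36182*(-1/15180) = -18091/7590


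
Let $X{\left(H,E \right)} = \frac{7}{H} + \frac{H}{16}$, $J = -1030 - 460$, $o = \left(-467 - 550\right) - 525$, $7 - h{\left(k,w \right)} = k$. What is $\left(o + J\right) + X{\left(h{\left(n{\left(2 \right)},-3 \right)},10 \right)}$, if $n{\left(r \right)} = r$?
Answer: $- \frac{242423}{80} \approx -3030.3$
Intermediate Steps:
$h{\left(k,w \right)} = 7 - k$
$o = -1542$ ($o = \left(-467 - 550\right) - 525 = -1017 - 525 = -1542$)
$J = -1490$ ($J = -1030 - 460 = -1490$)
$X{\left(H,E \right)} = \frac{7}{H} + \frac{H}{16}$ ($X{\left(H,E \right)} = \frac{7}{H} + H \frac{1}{16} = \frac{7}{H} + \frac{H}{16}$)
$\left(o + J\right) + X{\left(h{\left(n{\left(2 \right)},-3 \right)},10 \right)} = \left(-1542 - 1490\right) + \left(\frac{7}{7 - 2} + \frac{7 - 2}{16}\right) = -3032 + \left(\frac{7}{7 - 2} + \frac{7 - 2}{16}\right) = -3032 + \left(\frac{7}{5} + \frac{1}{16} \cdot 5\right) = -3032 + \left(7 \cdot \frac{1}{5} + \frac{5}{16}\right) = -3032 + \left(\frac{7}{5} + \frac{5}{16}\right) = -3032 + \frac{137}{80} = - \frac{242423}{80}$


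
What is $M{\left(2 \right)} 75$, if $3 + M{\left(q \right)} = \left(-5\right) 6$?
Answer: $-2475$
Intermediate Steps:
$M{\left(q \right)} = -33$ ($M{\left(q \right)} = -3 - 30 = -33$)
$M{\left(2 \right)} 75 = \left(-33\right) 75 = -2475$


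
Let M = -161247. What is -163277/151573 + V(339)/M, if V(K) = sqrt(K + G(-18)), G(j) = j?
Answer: -163277/151573 - sqrt(321)/161247 ≈ -1.0773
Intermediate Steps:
V(K) = sqrt(-18 + K) (V(K) = sqrt(K - 18) = sqrt(-18 + K))
-163277/151573 + V(339)/M = -163277/151573 + sqrt(-18 + 339)/(-161247) = -163277*1/151573 + sqrt(321)*(-1/161247) = -163277/151573 - sqrt(321)/161247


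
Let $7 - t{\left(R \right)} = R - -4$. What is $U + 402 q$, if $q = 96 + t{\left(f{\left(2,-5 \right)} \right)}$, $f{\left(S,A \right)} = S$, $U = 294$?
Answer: $39288$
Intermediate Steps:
$t{\left(R \right)} = 3 - R$ ($t{\left(R \right)} = 7 - \left(R - -4\right) = 7 - \left(R + 4\right) = 7 - \left(4 + R\right) = 3 - R$)
$q = 97$ ($q = 96 + \left(3 - 2\right) = 96 + 1 = 97$)
$U + 402 q = 294 + 402 \cdot 97 = 294 + 38994 = 39288$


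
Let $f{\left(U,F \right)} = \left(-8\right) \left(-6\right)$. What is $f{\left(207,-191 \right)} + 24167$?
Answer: $24215$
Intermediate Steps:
$f{\left(U,F \right)} = 48$
$f{\left(207,-191 \right)} + 24167 = 48 + 24167 = 24215$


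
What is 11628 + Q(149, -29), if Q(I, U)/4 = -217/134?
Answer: 778642/67 ≈ 11622.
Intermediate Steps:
Q(I, U) = -434/67 (Q(I, U) = 4*(-217/134) = -434/67)
11628 + Q(149, -29) = 11628 - 434/67 = 778642/67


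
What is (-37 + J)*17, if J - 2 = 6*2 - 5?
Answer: -476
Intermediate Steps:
J = 9 (J = 2 + (6*2 - 5) = 2 + (12 - 5) = 2 + 7 = 9)
(-37 + J)*17 = (-37 + 9)*17 = -28*17 = -476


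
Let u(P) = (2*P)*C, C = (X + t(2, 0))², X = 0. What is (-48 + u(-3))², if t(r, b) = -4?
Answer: 20736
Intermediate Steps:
C = 16 (C = (0 - 4)² = (-4)² = 16)
u(P) = 32*P (u(P) = (2*P)*16 = 32*P)
(-48 + u(-3))² = (-48 + 32*(-3))² = (-48 - 96)² = (-144)² = 20736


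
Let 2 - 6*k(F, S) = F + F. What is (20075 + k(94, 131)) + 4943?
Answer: 24987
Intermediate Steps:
k(F, S) = 1/3 - F/3 (k(F, S) = 1/3 - (F + F)/6 = 1/3 - F/3)
(20075 + k(94, 131)) + 4943 = (20075 + (1/3 - 1/3*94)) + 4943 = (20075 + (1/3 - 94/3)) + 4943 = (20075 - 31) + 4943 = 20044 + 4943 = 24987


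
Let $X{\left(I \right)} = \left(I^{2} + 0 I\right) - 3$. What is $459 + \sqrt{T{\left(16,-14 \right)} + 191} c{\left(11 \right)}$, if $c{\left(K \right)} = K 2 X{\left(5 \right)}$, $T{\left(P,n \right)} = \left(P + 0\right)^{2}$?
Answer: $459 + 484 \sqrt{447} \approx 10692.0$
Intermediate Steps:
$T{\left(P,n \right)} = P^{2}$
$X{\left(I \right)} = -3 + I^{2}$ ($X{\left(I \right)} = \left(I^{2} + 0\right) - 3 = I^{2} - 3 = -3 + I^{2}$)
$c{\left(K \right)} = 44 K$ ($c{\left(K \right)} = K 2 \left(-3 + 5^{2}\right) = 2 K \left(-3 + 25\right) = 2 K 22 = 44 K$)
$459 + \sqrt{T{\left(16,-14 \right)} + 191} c{\left(11 \right)} = 459 + \sqrt{16^{2} + 191} \cdot 44 \cdot 11 = 459 + \sqrt{256 + 191} \cdot 484 = 459 + \sqrt{447} \cdot 484 = 459 + 484 \sqrt{447}$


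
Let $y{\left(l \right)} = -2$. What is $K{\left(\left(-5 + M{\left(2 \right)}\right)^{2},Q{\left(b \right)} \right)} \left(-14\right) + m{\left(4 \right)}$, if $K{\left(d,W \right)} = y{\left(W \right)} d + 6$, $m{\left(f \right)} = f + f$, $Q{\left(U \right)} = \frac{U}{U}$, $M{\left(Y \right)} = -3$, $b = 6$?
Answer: $1716$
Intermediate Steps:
$Q{\left(U \right)} = 1$
$m{\left(f \right)} = 2 f$
$K{\left(d,W \right)} = 6 - 2 d$ ($K{\left(d,W \right)} = - 2 d + 6 = 6 - 2 d$)
$K{\left(\left(-5 + M{\left(2 \right)}\right)^{2},Q{\left(b \right)} \right)} \left(-14\right) + m{\left(4 \right)} = \left(6 - 2 \left(-5 - 3\right)^{2}\right) \left(-14\right) + 2 \cdot 4 = \left(6 - 2 \left(-8\right)^{2}\right) \left(-14\right) + 8 = \left(6 - 128\right) \left(-14\right) + 8 = \left(-122\right) \left(-14\right) + 8 = 1708 + 8 = 1716$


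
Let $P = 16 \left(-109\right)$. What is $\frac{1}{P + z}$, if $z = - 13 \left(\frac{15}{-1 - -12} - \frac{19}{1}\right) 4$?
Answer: $- \frac{11}{9096} \approx -0.0012093$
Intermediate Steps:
$P = -1744$
$z = \frac{10088}{11}$ ($z = - 13 \left(\frac{15}{-1 + 12} - 19\right) 4 = - 13 \left(\frac{15}{11} - 19\right) 4 = \left(-13\right) \left(- \frac{194}{11}\right) 4 = \frac{2522}{11} \cdot 4 = \frac{10088}{11} \approx 917.09$)
$\frac{1}{P + z} = \frac{1}{-1744 + \frac{10088}{11}} = \frac{1}{- \frac{9096}{11}} = - \frac{11}{9096}$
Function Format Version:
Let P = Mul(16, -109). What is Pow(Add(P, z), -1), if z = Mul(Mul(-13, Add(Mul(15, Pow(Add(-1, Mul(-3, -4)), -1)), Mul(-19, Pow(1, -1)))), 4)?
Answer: Rational(-11, 9096) ≈ -0.0012093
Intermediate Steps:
P = -1744
z = Rational(10088, 11) (z = Mul(Mul(-13, Add(Mul(15, Pow(Add(-1, 12), -1)), Mul(-19, 1))), 4) = Mul(Mul(-13, Add(Mul(15, Pow(11, -1)), -19)), 4) = Mul(Mul(-13, Add(Mul(15, Rational(1, 11)), -19)), 4) = Mul(Mul(-13, Add(Rational(15, 11), -19)), 4) = Mul(Mul(-13, Rational(-194, 11)), 4) = Mul(Rational(2522, 11), 4) = Rational(10088, 11) ≈ 917.09)
Pow(Add(P, z), -1) = Pow(Add(-1744, Rational(10088, 11)), -1) = Pow(Rational(-9096, 11), -1) = Rational(-11, 9096)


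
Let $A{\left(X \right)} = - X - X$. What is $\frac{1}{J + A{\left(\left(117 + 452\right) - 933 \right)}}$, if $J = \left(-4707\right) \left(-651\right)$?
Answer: $\frac{1}{3064985} \approx 3.2627 \cdot 10^{-7}$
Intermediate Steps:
$A{\left(X \right)} = - 2 X$
$J = 3064257$
$\frac{1}{J + A{\left(\left(117 + 452\right) - 933 \right)}} = \frac{1}{3064257 - 2 \left(\left(117 + 452\right) - 933\right)} = \frac{1}{3064257 - 2 \left(569 - 933\right)} = \frac{1}{3064257 - -728} = \frac{1}{3064257 + 728} = \frac{1}{3064985}$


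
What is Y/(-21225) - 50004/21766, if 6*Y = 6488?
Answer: -1627306802/692975025 ≈ -2.3483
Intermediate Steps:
Y = 3244/3 (Y = (⅙)*6488 = 3244/3 ≈ 1081.3)
Y/(-21225) - 50004/21766 = (3244/3)/(-21225) - 50004/21766 = (3244/3)*(-1/21225) - 50004*1/21766 = -3244/63675 - 25002/10883 = -1627306802/692975025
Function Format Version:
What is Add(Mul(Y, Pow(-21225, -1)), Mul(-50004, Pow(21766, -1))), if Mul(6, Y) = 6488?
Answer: Rational(-1627306802, 692975025) ≈ -2.3483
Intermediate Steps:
Y = Rational(3244, 3) (Y = Mul(Rational(1, 6), 6488) = Rational(3244, 3) ≈ 1081.3)
Add(Mul(Y, Pow(-21225, -1)), Mul(-50004, Pow(21766, -1))) = Add(Mul(Rational(3244, 3), Pow(-21225, -1)), Mul(-50004, Pow(21766, -1))) = Add(Mul(Rational(3244, 3), Rational(-1, 21225)), Mul(-50004, Rational(1, 21766))) = Add(Rational(-3244, 63675), Rational(-25002, 10883)) = Rational(-1627306802, 692975025)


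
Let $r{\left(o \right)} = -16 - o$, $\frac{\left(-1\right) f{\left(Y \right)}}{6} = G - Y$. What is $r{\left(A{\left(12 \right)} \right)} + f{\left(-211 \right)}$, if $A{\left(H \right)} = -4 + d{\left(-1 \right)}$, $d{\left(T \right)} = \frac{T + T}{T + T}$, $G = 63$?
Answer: $-1657$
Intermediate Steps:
$d{\left(T \right)} = 1$ ($d{\left(T \right)} = \frac{2 T}{2 T} = 2 T \frac{1}{2 T} = 1$)
$A{\left(H \right)} = -3$ ($A{\left(H \right)} = -4 + 1 = -3$)
$f{\left(Y \right)} = -378 + 6 Y$ ($f{\left(Y \right)} = - 6 \left(63 - Y\right) = -378 + 6 Y$)
$r{\left(A{\left(12 \right)} \right)} + f{\left(-211 \right)} = \left(-16 - -3\right) + \left(-378 + 6 \left(-211\right)\right) = \left(-16 + 3\right) - 1644 = -13 - 1644 = -1657$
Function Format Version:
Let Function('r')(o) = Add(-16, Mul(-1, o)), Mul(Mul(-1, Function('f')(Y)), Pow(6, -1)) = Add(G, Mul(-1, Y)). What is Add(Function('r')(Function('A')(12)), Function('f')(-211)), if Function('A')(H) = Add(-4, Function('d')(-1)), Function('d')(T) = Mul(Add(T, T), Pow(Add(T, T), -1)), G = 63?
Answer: -1657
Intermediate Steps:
Function('d')(T) = 1 (Function('d')(T) = Mul(Mul(2, T), Pow(Mul(2, T), -1)) = Mul(Mul(2, T), Mul(Rational(1, 2), Pow(T, -1))) = 1)
Function('A')(H) = -3 (Function('A')(H) = Add(-4, 1) = -3)
Function('f')(Y) = Add(-378, Mul(6, Y)) (Function('f')(Y) = Mul(-6, Add(63, Mul(-1, Y))) = Add(-378, Mul(6, Y)))
Add(Function('r')(Function('A')(12)), Function('f')(-211)) = Add(Add(-16, Mul(-1, -3)), Add(-378, Mul(6, -211))) = Add(Add(-16, 3), Add(-378, -1266)) = Add(-13, -1644) = -1657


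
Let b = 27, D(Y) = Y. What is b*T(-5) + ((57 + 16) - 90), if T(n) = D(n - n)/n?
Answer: -17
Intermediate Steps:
T(n) = 0 (T(n) = (n - n)/n = 0/n = 0)
b*T(-5) + ((57 + 16) - 90) = 27*0 + ((57 + 16) - 90) = 0 + (73 - 90) = 0 - 17 = -17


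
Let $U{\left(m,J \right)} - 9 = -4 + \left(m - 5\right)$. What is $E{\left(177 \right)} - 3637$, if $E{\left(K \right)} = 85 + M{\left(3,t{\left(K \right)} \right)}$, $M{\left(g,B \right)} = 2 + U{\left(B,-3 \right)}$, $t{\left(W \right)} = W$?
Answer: $-3373$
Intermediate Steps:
$U{\left(m,J \right)} = m$ ($U{\left(m,J \right)} = 9 + \left(-4 + \left(m - 5\right)\right) = 9 + \left(-4 + \left(-5 + m\right)\right) = 9 + \left(-9 + m\right) = m$)
$M{\left(g,B \right)} = 2 + B$
$E{\left(K \right)} = 87 + K$ ($E{\left(K \right)} = 85 + \left(2 + K\right) = 87 + K$)
$E{\left(177 \right)} - 3637 = \left(87 + 177\right) - 3637 = 264 - 3637 = -3373$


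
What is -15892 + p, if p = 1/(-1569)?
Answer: -24934549/1569 ≈ -15892.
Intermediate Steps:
p = -1/1569 ≈ -0.00063735
-15892 + p = -15892 - 1/1569 = -24934549/1569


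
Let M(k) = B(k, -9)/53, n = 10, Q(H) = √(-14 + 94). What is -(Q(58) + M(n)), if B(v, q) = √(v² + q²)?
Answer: -4*√5 - √181/53 ≈ -9.1981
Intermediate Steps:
Q(H) = 4*√5 (Q(H) = √80 = 4*√5)
B(v, q) = √(q² + v²)
M(k) = √(81 + k²)/53 (M(k) = √((-9)² + k²)/53 = √(81 + k²)*(1/53) = √(81 + k²)/53)
-(Q(58) + M(n)) = -(4*√5 + √(81 + 10²)/53) = -(4*√5 + √(81 + 100)/53) = -(4*√5 + √181/53) = -4*√5 - √181/53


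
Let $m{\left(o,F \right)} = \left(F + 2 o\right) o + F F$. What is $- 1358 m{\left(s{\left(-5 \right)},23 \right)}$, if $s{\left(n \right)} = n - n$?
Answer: $-718382$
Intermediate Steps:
$s{\left(n \right)} = 0$
$m{\left(o,F \right)} = F^{2} + o \left(F + 2 o\right)$ ($m{\left(o,F \right)} = o \left(F + 2 o\right) + F^{2} = F^{2} + o \left(F + 2 o\right)$)
$- 1358 m{\left(s{\left(-5 \right)},23 \right)} = - 1358 \left(23^{2} + 2 \cdot 0^{2} + 23 \cdot 0\right) = - 1358 \left(529 + 2 \cdot 0 + 0\right) = - 1358 \left(529 + 0 + 0\right) = \left(-1358\right) 529 = -718382$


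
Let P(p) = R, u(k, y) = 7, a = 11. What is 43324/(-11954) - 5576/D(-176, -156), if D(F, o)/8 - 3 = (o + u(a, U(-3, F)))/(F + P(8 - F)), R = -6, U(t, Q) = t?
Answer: -5563032/29885 ≈ -186.15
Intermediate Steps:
P(p) = -6
D(F, o) = 24 + 8*(7 + o)/(-6 + F) (D(F, o) = 24 + 8*((o + 7)/(F - 6)) = 24 + 8*((7 + o)/(-6 + F)) = 24 + 8*(7 + o)/(-6 + F))
43324/(-11954) - 5576/D(-176, -156) = 43324/(-11954) - 5576*(-6 - 176)/(8*(-11 - 156 + 3*(-176))) = 43324*(-1/11954) - 5576*(-91/(4*(-11 - 156 - 528))) = -21662/5977 - 5576/(8*(-1/182)*(-695)) = -21662/5977 - 5576/2780/91 = -21662/5977 - 5576*91/2780 = -21662/5977 - 126854/695 = -5563032/29885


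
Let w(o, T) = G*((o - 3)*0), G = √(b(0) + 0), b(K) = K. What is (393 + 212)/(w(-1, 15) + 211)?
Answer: 605/211 ≈ 2.8673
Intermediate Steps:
G = 0 (G = √(0 + 0) = √0 = 0)
w(o, T) = 0 (w(o, T) = 0*((o - 3)*0) = 0*((-3 + o)*0) = 0*0 = 0)
(393 + 212)/(w(-1, 15) + 211) = (393 + 212)/(0 + 211) = 605/211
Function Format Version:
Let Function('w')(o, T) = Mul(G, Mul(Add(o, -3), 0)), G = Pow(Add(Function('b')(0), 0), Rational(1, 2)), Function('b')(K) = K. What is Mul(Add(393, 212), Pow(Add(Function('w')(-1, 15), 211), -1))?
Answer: Rational(605, 211) ≈ 2.8673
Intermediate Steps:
G = 0 (G = Pow(Add(0, 0), Rational(1, 2)) = Pow(0, Rational(1, 2)) = 0)
Function('w')(o, T) = 0 (Function('w')(o, T) = Mul(0, Mul(Add(o, -3), 0)) = Mul(0, Mul(Add(-3, o), 0)) = Mul(0, 0) = 0)
Mul(Add(393, 212), Pow(Add(Function('w')(-1, 15), 211), -1)) = Mul(Add(393, 212), Pow(Add(0, 211), -1)) = Mul(605, Pow(211, -1)) = Mul(605, Rational(1, 211)) = Rational(605, 211)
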